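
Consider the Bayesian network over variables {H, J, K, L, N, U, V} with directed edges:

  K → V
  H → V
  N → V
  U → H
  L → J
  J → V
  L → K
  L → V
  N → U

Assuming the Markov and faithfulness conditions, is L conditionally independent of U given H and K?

Yes

Enumerating the 6 paths from L to U and testing each for blocking by {H, K}:
Path 1: L → V ← N → U
  V is a collider here and neither V nor any of its descendants is conditioned on, so the collider stays closed — the path is blocked at V.
Path 2: L → V ← H ← U
  V is a collider here and neither V nor any of its descendants is conditioned on, so the collider stays closed — the path is blocked at V.
Path 3: L → K → V ← N → U
  K is a chain here and K is conditioned on, so the path is blocked at K.
Path 4: L → K → V ← H ← U
  K is a chain here and K is conditioned on, so the path is blocked at K.
Path 5: L → J → V ← N → U
  V is a collider here and neither V nor any of its descendants is conditioned on, so the collider stays closed — the path is blocked at V.
Path 6: L → J → V ← H ← U
  V is a collider here and neither V nor any of its descendants is conditioned on, so the collider stays closed — the path is blocked at V.
All paths are blocked; L ⊥ U | {H, K} holds.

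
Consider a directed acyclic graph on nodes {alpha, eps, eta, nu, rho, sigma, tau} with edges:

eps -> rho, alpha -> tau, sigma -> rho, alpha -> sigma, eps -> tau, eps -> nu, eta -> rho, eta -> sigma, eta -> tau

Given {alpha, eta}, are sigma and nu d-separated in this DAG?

Yes — sigma and nu are d-separated given {alpha, eta}.

There are 6 undirected paths between sigma and nu; checking each against the conditioning set {alpha, eta}:
Path 1: sigma → rho ← eps → nu
  rho is a collider here and neither rho nor any of its descendants is conditioned on, so the collider stays closed — the path is blocked at rho.
Path 2: sigma → rho ← eta → tau ← eps → nu
  rho is a collider here and neither rho nor any of its descendants is conditioned on, so the collider stays closed — the path is blocked at rho.
Path 3: sigma ← alpha → tau ← eps → nu
  alpha is a fork here and alpha is conditioned on, so the path is blocked at alpha.
Path 4: sigma ← alpha → tau ← eta → rho ← eps → nu
  alpha is a fork here and alpha is conditioned on, so the path is blocked at alpha.
Path 5: sigma ← eta → tau ← eps → nu
  eta is a fork here and eta is conditioned on, so the path is blocked at eta.
Path 6: sigma ← eta → rho ← eps → nu
  eta is a fork here and eta is conditioned on, so the path is blocked at eta.
All paths are blocked; sigma ⊥ nu | {alpha, eta} holds.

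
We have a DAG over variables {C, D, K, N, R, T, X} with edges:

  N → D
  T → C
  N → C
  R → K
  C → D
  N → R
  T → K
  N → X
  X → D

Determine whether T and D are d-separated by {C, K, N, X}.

Yes — T and D are d-separated given {C, K, N, X}.

Enumerating the 6 paths from T to D and testing each for blocking by {C, K, N, X}:
Path 1: T → C → D
  C is a chain here and C is conditioned on, so the path is blocked at C.
Path 2: T → C ← N → X → D
  N is a fork here and N is conditioned on, so the path is blocked at N.
Path 3: T → C ← N → D
  N is a fork here and N is conditioned on, so the path is blocked at N.
Path 4: T → K ← R ← N → X → D
  N is a fork here and N is conditioned on, so the path is blocked at N.
Path 5: T → K ← R ← N → D
  N is a fork here and N is conditioned on, so the path is blocked at N.
Path 6: T → K ← R ← N → C → D
  N is a fork here and N is conditioned on, so the path is blocked at N.
Since every path is blocked, d-separation holds.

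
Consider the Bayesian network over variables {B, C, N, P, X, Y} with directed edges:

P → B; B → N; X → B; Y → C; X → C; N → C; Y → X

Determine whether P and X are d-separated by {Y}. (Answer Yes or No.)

Enumerating the 3 paths from P to X and testing each for blocking by {Y}:
Path 1: P → B → N → C ← X
  C is a collider here and neither C nor any of its descendants is conditioned on, so the collider stays closed — the path is blocked at C.
Path 2: P → B → N → C ← Y → X
  C is a collider here and neither C nor any of its descendants is conditioned on, so the collider stays closed — the path is blocked at C.
Path 3: P → B ← X
  B is a collider here and neither B nor any of its descendants is conditioned on, so the collider stays closed — the path is blocked at B.
Every path is blocked, so P and X are d-separated given {Y}.

Yes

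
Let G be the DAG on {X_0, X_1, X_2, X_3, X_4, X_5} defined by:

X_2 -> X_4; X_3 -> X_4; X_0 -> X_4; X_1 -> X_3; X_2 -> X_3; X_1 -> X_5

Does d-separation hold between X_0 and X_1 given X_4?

No

2 paths connect X_0 and X_1; each must be blocked for d-separation to hold:
Path 1: X_0 → X_4 ← X_3 ← X_1
  X_4 is a collider and X_4 is conditioned on, which opens it; X_3 is a chain and X_3 is not conditioned on — no node blocks this path, so it is active.
Path 2: X_0 → X_4 ← X_2 → X_3 ← X_1
  X_4 is a collider and X_4 is conditioned on, which opens it; X_2 is a fork and X_2 is not conditioned on; X_3 is a collider and its descendant X_4 is conditioned on, which opens it — no node blocks this path, so it is active.
At least one path is unblocked, so d-separation fails.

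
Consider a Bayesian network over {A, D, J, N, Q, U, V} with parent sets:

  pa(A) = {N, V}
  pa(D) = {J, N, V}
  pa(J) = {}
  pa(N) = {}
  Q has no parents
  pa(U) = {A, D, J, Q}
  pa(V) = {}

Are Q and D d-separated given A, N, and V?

Yes

Enumerating the 4 paths from Q to D and testing each for blocking by {A, N, V}:
Path 1: Q → U ← D
  U is a collider here and neither U nor any of its descendants is conditioned on, so the collider stays closed — the path is blocked at U.
Path 2: Q → U ← A ← N → D
  U is a collider here and neither U nor any of its descendants is conditioned on, so the collider stays closed — the path is blocked at U.
Path 3: Q → U ← A ← V → D
  U is a collider here and neither U nor any of its descendants is conditioned on, so the collider stays closed — the path is blocked at U.
Path 4: Q → U ← J → D
  U is a collider here and neither U nor any of its descendants is conditioned on, so the collider stays closed — the path is blocked at U.
Since every path is blocked, d-separation holds.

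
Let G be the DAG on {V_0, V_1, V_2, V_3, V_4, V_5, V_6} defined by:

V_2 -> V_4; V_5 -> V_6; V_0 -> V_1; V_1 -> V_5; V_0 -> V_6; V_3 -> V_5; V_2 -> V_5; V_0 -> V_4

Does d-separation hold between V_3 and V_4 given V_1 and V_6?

There are 3 undirected paths between V_3 and V_4; checking each against the conditioning set {V_1, V_6}:
  1. V_3 → V_5 → V_6 ← V_0 → V_4 — V_5:chain[open]; V_6:collider[open]; V_0:fork[open] ⇒ active
  2. V_3 → V_5 ← V_2 → V_4 — V_5:collider[open]; V_2:fork[open] ⇒ active
  3. V_3 → V_5 ← V_1 ← V_0 → V_4 — V_5:collider[open]; V_1:chain[blocks]; V_0:fork[open] ⇒ blocked
Because an active path exists, V_3 and V_4 are not d-separated.

No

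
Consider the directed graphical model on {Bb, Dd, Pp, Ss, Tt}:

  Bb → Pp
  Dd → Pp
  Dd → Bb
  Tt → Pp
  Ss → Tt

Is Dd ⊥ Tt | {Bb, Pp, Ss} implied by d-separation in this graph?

2 paths connect Dd and Tt; each must be blocked for d-separation to hold:
  1. Dd → Bb → Pp ← Tt — Bb:chain[blocks]; Pp:collider[open] ⇒ blocked
  2. Dd → Pp ← Tt — Pp:collider[open] ⇒ active
Because an active path exists, Dd and Tt are not d-separated.

No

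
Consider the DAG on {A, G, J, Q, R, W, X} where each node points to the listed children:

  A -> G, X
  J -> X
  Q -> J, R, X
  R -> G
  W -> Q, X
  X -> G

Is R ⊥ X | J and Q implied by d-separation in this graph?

Yes — R and X are d-separated given {J, Q}.

We examine all 5 paths between R and X:
Path 1: R → G ← X
  G is a collider here and neither G nor any of its descendants is conditioned on, so the collider stays closed — the path is blocked at G.
Path 2: R → G ← A → X
  G is a collider here and neither G nor any of its descendants is conditioned on, so the collider stays closed — the path is blocked at G.
Path 3: R ← Q → X
  Q is a fork here and Q is conditioned on, so the path is blocked at Q.
Path 4: R ← Q ← W → X
  Q is a chain here and Q is conditioned on, so the path is blocked at Q.
Path 5: R ← Q → J → X
  Q is a fork here and Q is conditioned on, so the path is blocked at Q.
All paths are blocked; R ⊥ X | {J, Q} holds.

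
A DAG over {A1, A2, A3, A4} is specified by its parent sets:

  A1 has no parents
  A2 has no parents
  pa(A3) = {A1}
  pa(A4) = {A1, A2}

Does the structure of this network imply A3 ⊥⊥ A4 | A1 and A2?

Yes

The only undirected path from A3 to A4 is:
Path 1: A3 ← A1 → A4
  A1 is a fork here and A1 is conditioned on, so the path is blocked at A1.
Since every path is blocked, d-separation holds.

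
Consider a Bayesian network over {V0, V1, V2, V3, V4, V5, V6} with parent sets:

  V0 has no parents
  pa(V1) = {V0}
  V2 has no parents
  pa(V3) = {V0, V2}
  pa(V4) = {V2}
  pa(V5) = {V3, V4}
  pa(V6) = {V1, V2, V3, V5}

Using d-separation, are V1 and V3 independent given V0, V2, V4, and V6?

No

We examine all 6 paths between V1 and V3:
Path 1: V1 → V6 ← V2 → V4 → V5 ← V3
  V2 is a fork here and V2 is conditioned on, so the path is blocked at V2.
Path 2: V1 → V6 ← V2 → V3
  V2 is a fork here and V2 is conditioned on, so the path is blocked at V2.
Path 3: V1 → V6 ← V5 ← V4 ← V2 → V3
  V4 is a chain here and V4 is conditioned on, so the path is blocked at V4.
Path 4: V1 → V6 ← V5 ← V3
  V6 is a collider and V6 is conditioned on, which opens it; V5 is a chain and V5 is not conditioned on — no node blocks this path, so it is active.
Path 5: V1 → V6 ← V3
  V6 is a collider and V6 is conditioned on, which opens it — no node blocks this path, so it is active.
Path 6: V1 ← V0 → V3
  V0 is a fork here and V0 is conditioned on, so the path is blocked at V0.
At least one path is unblocked, so d-separation fails.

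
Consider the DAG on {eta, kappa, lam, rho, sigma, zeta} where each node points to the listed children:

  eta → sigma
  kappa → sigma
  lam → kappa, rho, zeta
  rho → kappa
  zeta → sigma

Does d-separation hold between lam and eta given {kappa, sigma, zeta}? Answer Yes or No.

Yes

3 paths connect lam and eta; each must be blocked for d-separation to hold:
Path 1: lam → rho → kappa → sigma ← eta
  kappa is a chain here and kappa is conditioned on, so the path is blocked at kappa.
Path 2: lam → kappa → sigma ← eta
  kappa is a chain here and kappa is conditioned on, so the path is blocked at kappa.
Path 3: lam → zeta → sigma ← eta
  zeta is a chain here and zeta is conditioned on, so the path is blocked at zeta.
Since every path is blocked, d-separation holds.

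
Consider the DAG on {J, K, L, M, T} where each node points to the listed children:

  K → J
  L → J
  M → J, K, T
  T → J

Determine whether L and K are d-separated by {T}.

Yes — L and K are d-separated given {T}.

We examine all 3 paths between L and K:
Path 1: L → J ← T ← M → K
  J is a collider here and neither J nor any of its descendants is conditioned on, so the collider stays closed — the path is blocked at J.
Path 2: L → J ← M → K
  J is a collider here and neither J nor any of its descendants is conditioned on, so the collider stays closed — the path is blocked at J.
Path 3: L → J ← K
  J is a collider here and neither J nor any of its descendants is conditioned on, so the collider stays closed — the path is blocked at J.
All paths are blocked; L ⊥ K | {T} holds.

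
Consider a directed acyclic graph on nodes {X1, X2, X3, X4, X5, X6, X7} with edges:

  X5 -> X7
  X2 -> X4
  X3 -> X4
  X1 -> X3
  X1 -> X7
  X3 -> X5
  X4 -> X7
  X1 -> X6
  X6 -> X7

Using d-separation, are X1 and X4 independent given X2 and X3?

There are 6 undirected paths between X1 and X4; checking each against the conditioning set {X2, X3}:
  1. X1 → X3 → X4 — X3:chain[blocks] ⇒ blocked
  2. X1 → X3 → X5 → X7 ← X4 — X3:chain[blocks]; X5:chain[open]; X7:collider[blocks] ⇒ blocked
  3. X1 → X6 → X7 ← X4 — X6:chain[open]; X7:collider[blocks] ⇒ blocked
  4. X1 → X6 → X7 ← X5 ← X3 → X4 — X6:chain[open]; X7:collider[blocks]; X5:chain[open]; X3:fork[blocks] ⇒ blocked
  5. X1 → X7 ← X4 — X7:collider[blocks] ⇒ blocked
  6. X1 → X7 ← X5 ← X3 → X4 — X7:collider[blocks]; X5:chain[open]; X3:fork[blocks] ⇒ blocked
Every path is blocked, so X1 and X4 are d-separated given {X2, X3}.

Yes — X1 and X4 are d-separated given {X2, X3}.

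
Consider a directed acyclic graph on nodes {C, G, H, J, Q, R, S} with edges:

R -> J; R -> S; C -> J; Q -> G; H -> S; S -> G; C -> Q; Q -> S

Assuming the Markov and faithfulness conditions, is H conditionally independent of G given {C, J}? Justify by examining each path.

No

There are 3 undirected paths between H and G; checking each against the conditioning set {C, J}:
Path 1: H → S ← R → J ← C → Q → G
  S is a collider here and neither S nor any of its descendants is conditioned on, so the collider stays closed — the path is blocked at S.
Path 2: H → S ← Q → G
  S is a collider here and neither S nor any of its descendants is conditioned on, so the collider stays closed — the path is blocked at S.
Path 3: H → S → G
  S is a chain and S is not conditioned on — no node blocks this path, so it is active.
At least one path is unblocked, so d-separation fails.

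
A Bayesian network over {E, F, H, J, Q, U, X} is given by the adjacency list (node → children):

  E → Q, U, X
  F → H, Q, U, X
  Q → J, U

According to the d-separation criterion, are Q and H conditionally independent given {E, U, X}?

No

5 paths connect Q and H; each must be blocked for d-separation to hold:
Path 1: Q → U ← F → H
  U is a collider and U is conditioned on, which opens it; F is a fork and F is not conditioned on — no node blocks this path, so it is active.
Path 2: Q → U ← E → X ← F → H
  E is a fork here and E is conditioned on, so the path is blocked at E.
Path 3: Q ← F → H
  F is a fork and F is not conditioned on — no node blocks this path, so it is active.
Path 4: Q ← E → U ← F → H
  E is a fork here and E is conditioned on, so the path is blocked at E.
Path 5: Q ← E → X ← F → H
  E is a fork here and E is conditioned on, so the path is blocked at E.
At least one path is unblocked, so d-separation fails.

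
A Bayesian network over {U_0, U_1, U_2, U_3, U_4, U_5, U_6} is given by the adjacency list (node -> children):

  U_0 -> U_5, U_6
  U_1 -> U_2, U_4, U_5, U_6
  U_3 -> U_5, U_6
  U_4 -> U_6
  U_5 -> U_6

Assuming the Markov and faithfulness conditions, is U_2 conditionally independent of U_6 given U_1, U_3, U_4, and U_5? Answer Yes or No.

Yes

There are 5 undirected paths between U_2 and U_6; checking each against the conditioning set {U_1, U_3, U_4, U_5}:
Path 1: U_2 ← U_1 → U_4 → U_6
  U_1 is a fork here and U_1 is conditioned on, so the path is blocked at U_1.
Path 2: U_2 ← U_1 → U_6
  U_1 is a fork here and U_1 is conditioned on, so the path is blocked at U_1.
Path 3: U_2 ← U_1 → U_5 ← U_0 → U_6
  U_1 is a fork here and U_1 is conditioned on, so the path is blocked at U_1.
Path 4: U_2 ← U_1 → U_5 ← U_3 → U_6
  U_1 is a fork here and U_1 is conditioned on, so the path is blocked at U_1.
Path 5: U_2 ← U_1 → U_5 → U_6
  U_1 is a fork here and U_1 is conditioned on, so the path is blocked at U_1.
All paths are blocked; U_2 ⊥ U_6 | {U_1, U_3, U_4, U_5} holds.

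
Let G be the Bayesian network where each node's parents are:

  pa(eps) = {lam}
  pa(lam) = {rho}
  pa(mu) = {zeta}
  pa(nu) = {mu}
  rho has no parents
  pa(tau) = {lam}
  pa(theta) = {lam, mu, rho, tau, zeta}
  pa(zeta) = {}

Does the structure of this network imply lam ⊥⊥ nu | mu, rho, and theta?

Yes

Enumerating the 6 paths from lam to nu and testing each for blocking by {mu, rho, theta}:
Path 1: lam → theta ← mu → nu
  mu is a fork here and mu is conditioned on, so the path is blocked at mu.
Path 2: lam → theta ← zeta → mu → nu
  mu is a chain here and mu is conditioned on, so the path is blocked at mu.
Path 3: lam → tau → theta ← mu → nu
  mu is a fork here and mu is conditioned on, so the path is blocked at mu.
Path 4: lam → tau → theta ← zeta → mu → nu
  mu is a chain here and mu is conditioned on, so the path is blocked at mu.
Path 5: lam ← rho → theta ← mu → nu
  rho is a fork here and rho is conditioned on, so the path is blocked at rho.
Path 6: lam ← rho → theta ← zeta → mu → nu
  rho is a fork here and rho is conditioned on, so the path is blocked at rho.
Every path is blocked, so lam and nu are d-separated given {mu, rho, theta}.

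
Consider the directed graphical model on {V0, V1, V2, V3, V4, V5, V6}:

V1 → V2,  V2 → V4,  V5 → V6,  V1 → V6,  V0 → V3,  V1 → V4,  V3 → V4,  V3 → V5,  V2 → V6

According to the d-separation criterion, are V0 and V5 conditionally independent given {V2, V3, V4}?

We examine all 5 paths between V0 and V5:
Path 1: V0 → V3 → V4 ← V1 → V2 → V6 ← V5
  V3 is a chain here and V3 is conditioned on, so the path is blocked at V3.
Path 2: V0 → V3 → V4 ← V1 → V6 ← V5
  V3 is a chain here and V3 is conditioned on, so the path is blocked at V3.
Path 3: V0 → V3 → V4 ← V2 ← V1 → V6 ← V5
  V3 is a chain here and V3 is conditioned on, so the path is blocked at V3.
Path 4: V0 → V3 → V4 ← V2 → V6 ← V5
  V3 is a chain here and V3 is conditioned on, so the path is blocked at V3.
Path 5: V0 → V3 → V5
  V3 is a chain here and V3 is conditioned on, so the path is blocked at V3.
Every path is blocked, so V0 and V5 are d-separated given {V2, V3, V4}.

Yes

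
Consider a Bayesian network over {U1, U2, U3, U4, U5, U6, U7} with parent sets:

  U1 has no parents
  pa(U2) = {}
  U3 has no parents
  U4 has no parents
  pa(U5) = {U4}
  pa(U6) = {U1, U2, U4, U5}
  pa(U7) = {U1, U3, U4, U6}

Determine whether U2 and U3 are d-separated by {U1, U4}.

Yes — U2 and U3 are d-separated given {U1, U4}.

We examine all 4 paths between U2 and U3:
Path 1: U2 → U6 ← U5 ← U4 → U7 ← U3
  U6 is a collider here and neither U6 nor any of its descendants is conditioned on, so the collider stays closed — the path is blocked at U6.
Path 2: U2 → U6 ← U1 → U7 ← U3
  U6 is a collider here and neither U6 nor any of its descendants is conditioned on, so the collider stays closed — the path is blocked at U6.
Path 3: U2 → U6 ← U4 → U7 ← U3
  U6 is a collider here and neither U6 nor any of its descendants is conditioned on, so the collider stays closed — the path is blocked at U6.
Path 4: U2 → U6 → U7 ← U3
  U7 is a collider here and neither U7 nor any of its descendants is conditioned on, so the collider stays closed — the path is blocked at U7.
Since every path is blocked, d-separation holds.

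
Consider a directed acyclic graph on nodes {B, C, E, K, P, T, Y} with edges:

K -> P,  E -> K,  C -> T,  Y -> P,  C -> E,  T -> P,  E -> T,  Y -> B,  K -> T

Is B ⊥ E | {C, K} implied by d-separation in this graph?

Yes

We examine all 6 paths between B and E:
  1. B ← Y → P ← T ← C → E — Y:fork[open]; P:collider[blocks]; T:chain[open]; C:fork[blocks] ⇒ blocked
  2. B ← Y → P ← T ← K ← E — Y:fork[open]; P:collider[blocks]; T:chain[open]; K:chain[blocks] ⇒ blocked
  3. B ← Y → P ← T ← E — Y:fork[open]; P:collider[blocks]; T:chain[open] ⇒ blocked
  4. B ← Y → P ← K → T ← C → E — Y:fork[open]; P:collider[blocks]; K:fork[blocks]; T:collider[blocks]; C:fork[blocks] ⇒ blocked
  5. B ← Y → P ← K → T ← E — Y:fork[open]; P:collider[blocks]; K:fork[blocks]; T:collider[blocks] ⇒ blocked
  6. B ← Y → P ← K ← E — Y:fork[open]; P:collider[blocks]; K:chain[blocks] ⇒ blocked
All paths are blocked; B ⊥ E | {C, K} holds.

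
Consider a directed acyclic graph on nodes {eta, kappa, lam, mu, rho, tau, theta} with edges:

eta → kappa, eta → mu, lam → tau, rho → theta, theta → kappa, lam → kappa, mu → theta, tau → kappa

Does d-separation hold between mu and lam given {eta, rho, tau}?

Enumerating the 4 paths from mu to lam and testing each for blocking by {eta, rho, tau}:
Path 1: mu → theta → kappa ← tau ← lam
  kappa is a collider here and neither kappa nor any of its descendants is conditioned on, so the collider stays closed — the path is blocked at kappa.
Path 2: mu → theta → kappa ← lam
  kappa is a collider here and neither kappa nor any of its descendants is conditioned on, so the collider stays closed — the path is blocked at kappa.
Path 3: mu ← eta → kappa ← tau ← lam
  eta is a fork here and eta is conditioned on, so the path is blocked at eta.
Path 4: mu ← eta → kappa ← lam
  eta is a fork here and eta is conditioned on, so the path is blocked at eta.
Since every path is blocked, d-separation holds.

Yes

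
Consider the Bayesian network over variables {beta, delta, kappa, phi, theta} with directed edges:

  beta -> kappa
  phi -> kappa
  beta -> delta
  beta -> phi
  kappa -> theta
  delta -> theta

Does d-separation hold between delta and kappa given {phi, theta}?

No

There are 3 undirected paths between delta and kappa; checking each against the conditioning set {phi, theta}:
Path 1: delta ← beta → kappa
  beta is a fork and beta is not conditioned on — no node blocks this path, so it is active.
Path 2: delta ← beta → phi → kappa
  phi is a chain here and phi is conditioned on, so the path is blocked at phi.
Path 3: delta → theta ← kappa
  theta is a collider and theta is conditioned on, which opens it — no node blocks this path, so it is active.
At least one path is unblocked, so d-separation fails.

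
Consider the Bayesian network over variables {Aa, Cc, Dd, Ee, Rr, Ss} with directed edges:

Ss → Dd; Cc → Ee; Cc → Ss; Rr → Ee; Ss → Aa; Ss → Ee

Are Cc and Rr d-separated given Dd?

Yes — Cc and Rr are d-separated given {Dd}.

We examine all 2 paths between Cc and Rr:
Path 1: Cc → Ee ← Rr
  Ee is a collider here and neither Ee nor any of its descendants is conditioned on, so the collider stays closed — the path is blocked at Ee.
Path 2: Cc → Ss → Ee ← Rr
  Ee is a collider here and neither Ee nor any of its descendants is conditioned on, so the collider stays closed — the path is blocked at Ee.
Every path is blocked, so Cc and Rr are d-separated given {Dd}.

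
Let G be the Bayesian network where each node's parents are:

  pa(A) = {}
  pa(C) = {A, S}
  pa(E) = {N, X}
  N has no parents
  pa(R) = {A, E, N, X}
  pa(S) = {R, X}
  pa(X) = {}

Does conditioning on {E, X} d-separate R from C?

No

There are 5 undirected paths between R and C; checking each against the conditioning set {E, X}:
Path 1: R ← N → E ← X → S → C
  X is a fork here and X is conditioned on, so the path is blocked at X.
Path 2: R ← A → C
  A is a fork and A is not conditioned on — no node blocks this path, so it is active.
Path 3: R ← E ← X → S → C
  E is a chain here and E is conditioned on, so the path is blocked at E.
Path 4: R → S → C
  S is a chain and S is not conditioned on — no node blocks this path, so it is active.
Path 5: R ← X → S → C
  X is a fork here and X is conditioned on, so the path is blocked at X.
Since the path R ← A → C is active, R and C are not d-separated given {E, X}.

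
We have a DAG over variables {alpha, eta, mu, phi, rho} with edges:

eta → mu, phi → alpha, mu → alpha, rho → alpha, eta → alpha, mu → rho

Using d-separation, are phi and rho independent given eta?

We examine all 3 paths between phi and rho:
Path 1: phi → alpha ← rho
  alpha is a collider here and neither alpha nor any of its descendants is conditioned on, so the collider stays closed — the path is blocked at alpha.
Path 2: phi → alpha ← eta → mu → rho
  alpha is a collider here and neither alpha nor any of its descendants is conditioned on, so the collider stays closed — the path is blocked at alpha.
Path 3: phi → alpha ← mu → rho
  alpha is a collider here and neither alpha nor any of its descendants is conditioned on, so the collider stays closed — the path is blocked at alpha.
Every path is blocked, so phi and rho are d-separated given {eta}.

Yes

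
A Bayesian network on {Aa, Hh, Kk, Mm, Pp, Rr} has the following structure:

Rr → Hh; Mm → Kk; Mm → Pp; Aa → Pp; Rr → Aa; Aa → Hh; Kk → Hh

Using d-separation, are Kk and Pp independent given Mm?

Yes

There are 3 undirected paths between Kk and Pp; checking each against the conditioning set {Mm}:
  1. Kk ← Mm → Pp — Mm:fork[blocks] ⇒ blocked
  2. Kk → Hh ← Rr → Aa → Pp — Hh:collider[blocks]; Rr:fork[open]; Aa:chain[open] ⇒ blocked
  3. Kk → Hh ← Aa → Pp — Hh:collider[blocks]; Aa:fork[open] ⇒ blocked
Every path is blocked, so Kk and Pp are d-separated given {Mm}.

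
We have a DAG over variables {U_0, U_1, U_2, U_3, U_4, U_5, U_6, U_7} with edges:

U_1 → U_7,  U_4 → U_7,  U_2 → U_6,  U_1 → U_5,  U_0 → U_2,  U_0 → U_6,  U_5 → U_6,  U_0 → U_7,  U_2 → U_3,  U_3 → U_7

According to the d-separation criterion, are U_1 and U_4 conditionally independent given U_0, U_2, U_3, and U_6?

Yes

Enumerating the 5 paths from U_1 to U_4 and testing each for blocking by {U_0, U_2, U_3, U_6}:
  1. U_1 → U_5 → U_6 ← U_0 → U_2 → U_3 → U_7 ← U_4 — U_5:chain[open]; U_6:collider[open]; U_0:fork[blocks]; U_2:chain[blocks]; U_3:chain[blocks]; U_7:collider[blocks] ⇒ blocked
  2. U_1 → U_5 → U_6 ← U_0 → U_7 ← U_4 — U_5:chain[open]; U_6:collider[open]; U_0:fork[blocks]; U_7:collider[blocks] ⇒ blocked
  3. U_1 → U_5 → U_6 ← U_2 ← U_0 → U_7 ← U_4 — U_5:chain[open]; U_6:collider[open]; U_2:chain[blocks]; U_0:fork[blocks]; U_7:collider[blocks] ⇒ blocked
  4. U_1 → U_5 → U_6 ← U_2 → U_3 → U_7 ← U_4 — U_5:chain[open]; U_6:collider[open]; U_2:fork[blocks]; U_3:chain[blocks]; U_7:collider[blocks] ⇒ blocked
  5. U_1 → U_7 ← U_4 — U_7:collider[blocks] ⇒ blocked
Every path is blocked, so U_1 and U_4 are d-separated given {U_0, U_2, U_3, U_6}.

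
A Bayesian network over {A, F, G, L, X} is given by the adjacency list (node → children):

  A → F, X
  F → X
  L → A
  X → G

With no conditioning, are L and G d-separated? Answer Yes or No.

No

Enumerating the 2 paths from L to G and testing each for blocking by ∅:
Path 1: L → A → F → X → G
  A is a chain and A is not conditioned on; F is a chain and F is not conditioned on; X is a chain and X is not conditioned on — no node blocks this path, so it is active.
Path 2: L → A → X → G
  A is a chain and A is not conditioned on; X is a chain and X is not conditioned on — no node blocks this path, so it is active.
Since the path L → A → F → X → G is active, L and G are not d-separated given ∅.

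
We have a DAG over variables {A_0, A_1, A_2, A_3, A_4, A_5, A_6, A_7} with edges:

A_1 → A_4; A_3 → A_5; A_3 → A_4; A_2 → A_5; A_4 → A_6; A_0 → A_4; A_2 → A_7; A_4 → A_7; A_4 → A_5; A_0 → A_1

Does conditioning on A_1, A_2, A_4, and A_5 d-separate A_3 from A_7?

We examine all 4 paths between A_3 and A_7:
Path 1: A_3 → A_5 ← A_4 → A_7
  A_4 is a fork here and A_4 is conditioned on, so the path is blocked at A_4.
Path 2: A_3 → A_5 ← A_2 → A_7
  A_2 is a fork here and A_2 is conditioned on, so the path is blocked at A_2.
Path 3: A_3 → A_4 → A_7
  A_4 is a chain here and A_4 is conditioned on, so the path is blocked at A_4.
Path 4: A_3 → A_4 → A_5 ← A_2 → A_7
  A_4 is a chain here and A_4 is conditioned on, so the path is blocked at A_4.
All paths are blocked; A_3 ⊥ A_7 | {A_1, A_2, A_4, A_5} holds.

Yes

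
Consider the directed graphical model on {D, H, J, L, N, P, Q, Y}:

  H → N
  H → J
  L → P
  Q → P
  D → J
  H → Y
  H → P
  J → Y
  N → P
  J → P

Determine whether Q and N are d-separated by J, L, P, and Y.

No

Enumerating the 4 paths from Q to N and testing each for blocking by {J, L, P, Y}:
Path 1: Q → P ← H → N
  P is a collider and P is conditioned on, which opens it; H is a fork and H is not conditioned on — no node blocks this path, so it is active.
Path 2: Q → P ← J ← H → N
  J is a chain here and J is conditioned on, so the path is blocked at J.
Path 3: Q → P ← J → Y ← H → N
  J is a fork here and J is conditioned on, so the path is blocked at J.
Path 4: Q → P ← N
  P is a collider and P is conditioned on, which opens it — no node blocks this path, so it is active.
Because an active path exists, Q and N are not d-separated.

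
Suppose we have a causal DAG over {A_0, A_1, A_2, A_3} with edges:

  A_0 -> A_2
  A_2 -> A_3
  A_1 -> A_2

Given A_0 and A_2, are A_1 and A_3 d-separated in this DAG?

There is one path between A_1 and A_3:
Path 1: A_1 → A_2 → A_3
  A_2 is a chain here and A_2 is conditioned on, so the path is blocked at A_2.
Since every path is blocked, d-separation holds.

Yes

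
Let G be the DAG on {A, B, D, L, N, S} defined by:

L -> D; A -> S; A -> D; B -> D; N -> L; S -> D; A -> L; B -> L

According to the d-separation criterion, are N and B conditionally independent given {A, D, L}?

No — N and B are not d-separated given {A, D, L}.

4 paths connect N and B; each must be blocked for d-separation to hold:
Path 1: N → L → D ← B
  L is a chain here and L is conditioned on, so the path is blocked at L.
Path 2: N → L ← A → D ← B
  A is a fork here and A is conditioned on, so the path is blocked at A.
Path 3: N → L ← A → S → D ← B
  A is a fork here and A is conditioned on, so the path is blocked at A.
Path 4: N → L ← B
  L is a collider and L is conditioned on, which opens it — no node blocks this path, so it is active.
At least one path is unblocked, so d-separation fails.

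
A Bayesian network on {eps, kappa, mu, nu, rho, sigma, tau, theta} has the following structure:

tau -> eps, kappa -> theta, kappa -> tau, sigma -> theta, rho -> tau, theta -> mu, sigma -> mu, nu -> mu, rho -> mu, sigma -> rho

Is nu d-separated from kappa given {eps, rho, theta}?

Yes — nu and kappa are d-separated given {eps, rho, theta}.

6 paths connect nu and kappa; each must be blocked for d-separation to hold:
  1. nu → mu ← theta ← kappa — mu:collider[blocks]; theta:chain[blocks] ⇒ blocked
  2. nu → mu ← theta ← sigma → rho → tau ← kappa — mu:collider[blocks]; theta:chain[blocks]; sigma:fork[open]; rho:chain[blocks]; tau:collider[open] ⇒ blocked
  3. nu → mu ← rho ← sigma → theta ← kappa — mu:collider[blocks]; rho:chain[blocks]; sigma:fork[open]; theta:collider[open] ⇒ blocked
  4. nu → mu ← rho → tau ← kappa — mu:collider[blocks]; rho:fork[blocks]; tau:collider[open] ⇒ blocked
  5. nu → mu ← sigma → theta ← kappa — mu:collider[blocks]; sigma:fork[open]; theta:collider[open] ⇒ blocked
  6. nu → mu ← sigma → rho → tau ← kappa — mu:collider[blocks]; sigma:fork[open]; rho:chain[blocks]; tau:collider[open] ⇒ blocked
Since every path is blocked, d-separation holds.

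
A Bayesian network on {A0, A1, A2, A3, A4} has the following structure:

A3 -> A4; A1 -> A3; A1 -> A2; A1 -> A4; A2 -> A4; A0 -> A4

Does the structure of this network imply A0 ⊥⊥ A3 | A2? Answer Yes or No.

Yes

3 paths connect A0 and A3; each must be blocked for d-separation to hold:
Path 1: A0 → A4 ← A3
  A4 is a collider here and neither A4 nor any of its descendants is conditioned on, so the collider stays closed — the path is blocked at A4.
Path 2: A0 → A4 ← A1 → A3
  A4 is a collider here and neither A4 nor any of its descendants is conditioned on, so the collider stays closed — the path is blocked at A4.
Path 3: A0 → A4 ← A2 ← A1 → A3
  A4 is a collider here and neither A4 nor any of its descendants is conditioned on, so the collider stays closed — the path is blocked at A4.
All paths are blocked; A0 ⊥ A3 | {A2} holds.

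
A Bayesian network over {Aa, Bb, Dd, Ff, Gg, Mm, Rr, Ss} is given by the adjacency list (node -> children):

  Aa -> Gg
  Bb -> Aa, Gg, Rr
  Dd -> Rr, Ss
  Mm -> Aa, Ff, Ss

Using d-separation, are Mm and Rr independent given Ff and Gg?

Enumerating the 3 paths from Mm to Rr and testing each for blocking by {Ff, Gg}:
Path 1: Mm → Aa → Gg ← Bb → Rr
  Aa is a chain and Aa is not conditioned on; Gg is a collider and Gg is conditioned on, which opens it; Bb is a fork and Bb is not conditioned on — no node blocks this path, so it is active.
Path 2: Mm → Aa ← Bb → Rr
  Aa is a collider and its descendant Gg is conditioned on, which opens it; Bb is a fork and Bb is not conditioned on — no node blocks this path, so it is active.
Path 3: Mm → Ss ← Dd → Rr
  Ss is a collider here and neither Ss nor any of its descendants is conditioned on, so the collider stays closed — the path is blocked at Ss.
At least one path is unblocked, so d-separation fails.

No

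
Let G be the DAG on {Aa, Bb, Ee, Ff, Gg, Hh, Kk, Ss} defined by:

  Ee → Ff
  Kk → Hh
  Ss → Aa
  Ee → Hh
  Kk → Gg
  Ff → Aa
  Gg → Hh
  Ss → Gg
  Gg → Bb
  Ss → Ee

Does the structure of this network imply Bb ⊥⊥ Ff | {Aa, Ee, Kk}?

There are 6 undirected paths between Bb and Ff; checking each against the conditioning set {Aa, Ee, Kk}:
Path 1: Bb ← Gg ← Kk → Hh ← Ee ← Ss → Aa ← Ff
  Kk is a fork here and Kk is conditioned on, so the path is blocked at Kk.
Path 2: Bb ← Gg ← Kk → Hh ← Ee → Ff
  Kk is a fork here and Kk is conditioned on, so the path is blocked at Kk.
Path 3: Bb ← Gg ← Ss → Ee → Ff
  Ee is a chain here and Ee is conditioned on, so the path is blocked at Ee.
Path 4: Bb ← Gg ← Ss → Aa ← Ff
  Gg is a chain and Gg is not conditioned on; Ss is a fork and Ss is not conditioned on; Aa is a collider and Aa is conditioned on, which opens it — no node blocks this path, so it is active.
Path 5: Bb ← Gg → Hh ← Ee ← Ss → Aa ← Ff
  Hh is a collider here and neither Hh nor any of its descendants is conditioned on, so the collider stays closed — the path is blocked at Hh.
Path 6: Bb ← Gg → Hh ← Ee → Ff
  Hh is a collider here and neither Hh nor any of its descendants is conditioned on, so the collider stays closed — the path is blocked at Hh.
Since the path Bb ← Gg ← Ss → Aa ← Ff is active, Bb and Ff are not d-separated given {Aa, Ee, Kk}.

No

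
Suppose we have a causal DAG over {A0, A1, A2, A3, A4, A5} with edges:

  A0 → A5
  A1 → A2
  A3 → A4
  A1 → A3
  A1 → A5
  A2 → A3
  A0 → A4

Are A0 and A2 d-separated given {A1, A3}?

There are 4 undirected paths between A0 and A2; checking each against the conditioning set {A1, A3}:
Path 1: A0 → A4 ← A3 ← A2
  A4 is a collider here and neither A4 nor any of its descendants is conditioned on, so the collider stays closed — the path is blocked at A4.
Path 2: A0 → A4 ← A3 ← A1 → A2
  A4 is a collider here and neither A4 nor any of its descendants is conditioned on, so the collider stays closed — the path is blocked at A4.
Path 3: A0 → A5 ← A1 → A2
  A5 is a collider here and neither A5 nor any of its descendants is conditioned on, so the collider stays closed — the path is blocked at A5.
Path 4: A0 → A5 ← A1 → A3 ← A2
  A5 is a collider here and neither A5 nor any of its descendants is conditioned on, so the collider stays closed — the path is blocked at A5.
Every path is blocked, so A0 and A2 are d-separated given {A1, A3}.

Yes — A0 and A2 are d-separated given {A1, A3}.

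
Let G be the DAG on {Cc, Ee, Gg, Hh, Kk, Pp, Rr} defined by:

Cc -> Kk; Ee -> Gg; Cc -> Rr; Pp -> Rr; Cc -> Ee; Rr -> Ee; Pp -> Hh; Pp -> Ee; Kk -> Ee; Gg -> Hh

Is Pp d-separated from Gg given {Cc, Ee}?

Yes

We examine all 5 paths between Pp and Gg:
  1. Pp → Rr ← Cc → Kk → Ee → Gg — Rr:collider[open]; Cc:fork[blocks]; Kk:chain[open]; Ee:chain[blocks] ⇒ blocked
  2. Pp → Rr ← Cc → Ee → Gg — Rr:collider[open]; Cc:fork[blocks]; Ee:chain[blocks] ⇒ blocked
  3. Pp → Rr → Ee → Gg — Rr:chain[open]; Ee:chain[blocks] ⇒ blocked
  4. Pp → Hh ← Gg — Hh:collider[blocks] ⇒ blocked
  5. Pp → Ee → Gg — Ee:chain[blocks] ⇒ blocked
Every path is blocked, so Pp and Gg are d-separated given {Cc, Ee}.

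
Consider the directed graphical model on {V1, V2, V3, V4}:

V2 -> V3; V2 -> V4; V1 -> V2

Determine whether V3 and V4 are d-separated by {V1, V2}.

The only undirected path from V3 to V4 is:
Path 1: V3 ← V2 → V4
  V2 is a fork here and V2 is conditioned on, so the path is blocked at V2.
Every path is blocked, so V3 and V4 are d-separated given {V1, V2}.

Yes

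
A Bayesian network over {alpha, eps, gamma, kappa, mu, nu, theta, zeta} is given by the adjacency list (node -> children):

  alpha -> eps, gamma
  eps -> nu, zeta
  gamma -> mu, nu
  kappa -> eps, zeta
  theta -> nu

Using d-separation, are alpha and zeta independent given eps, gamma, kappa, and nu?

We examine all 4 paths between alpha and zeta:
Path 1: alpha → gamma → nu ← eps → zeta
  gamma is a chain here and gamma is conditioned on, so the path is blocked at gamma.
Path 2: alpha → gamma → nu ← eps ← kappa → zeta
  gamma is a chain here and gamma is conditioned on, so the path is blocked at gamma.
Path 3: alpha → eps → zeta
  eps is a chain here and eps is conditioned on, so the path is blocked at eps.
Path 4: alpha → eps ← kappa → zeta
  kappa is a fork here and kappa is conditioned on, so the path is blocked at kappa.
Since every path is blocked, d-separation holds.

Yes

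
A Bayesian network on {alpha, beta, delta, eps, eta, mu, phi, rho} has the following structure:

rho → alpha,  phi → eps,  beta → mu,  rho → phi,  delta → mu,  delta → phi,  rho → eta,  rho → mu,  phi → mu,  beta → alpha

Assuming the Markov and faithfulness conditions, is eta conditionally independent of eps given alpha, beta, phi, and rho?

We examine all 5 paths between eta and eps:
  1. eta ← rho → mu ← phi → eps — rho:fork[blocks]; mu:collider[blocks]; phi:fork[blocks] ⇒ blocked
  2. eta ← rho → mu ← delta → phi → eps — rho:fork[blocks]; mu:collider[blocks]; delta:fork[open]; phi:chain[blocks] ⇒ blocked
  3. eta ← rho → phi → eps — rho:fork[blocks]; phi:chain[blocks] ⇒ blocked
  4. eta ← rho → alpha ← beta → mu ← phi → eps — rho:fork[blocks]; alpha:collider[open]; beta:fork[blocks]; mu:collider[blocks]; phi:fork[blocks] ⇒ blocked
  5. eta ← rho → alpha ← beta → mu ← delta → phi → eps — rho:fork[blocks]; alpha:collider[open]; beta:fork[blocks]; mu:collider[blocks]; delta:fork[open]; phi:chain[blocks] ⇒ blocked
Every path is blocked, so eta and eps are d-separated given {alpha, beta, phi, rho}.

Yes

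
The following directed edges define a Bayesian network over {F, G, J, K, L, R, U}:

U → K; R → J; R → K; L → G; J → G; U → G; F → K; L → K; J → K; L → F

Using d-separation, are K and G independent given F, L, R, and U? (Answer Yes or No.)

No

5 paths connect K and G; each must be blocked for d-separation to hold:
  1. K ← F ← L → G — F:chain[blocks]; L:fork[blocks] ⇒ blocked
  2. K ← R → J → G — R:fork[blocks]; J:chain[open] ⇒ blocked
  3. K ← L → G — L:fork[blocks] ⇒ blocked
  4. K ← U → G — U:fork[blocks] ⇒ blocked
  5. K ← J → G — J:fork[open] ⇒ active
Since the path K ← J → G is active, K and G are not d-separated given {F, L, R, U}.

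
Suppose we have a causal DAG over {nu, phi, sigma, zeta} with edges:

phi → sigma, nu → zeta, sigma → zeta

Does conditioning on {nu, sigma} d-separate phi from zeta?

Yes

Only one path connects phi and zeta:
  1. phi → sigma → zeta — sigma:chain[blocks] ⇒ blocked
All paths are blocked; phi ⊥ zeta | {nu, sigma} holds.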